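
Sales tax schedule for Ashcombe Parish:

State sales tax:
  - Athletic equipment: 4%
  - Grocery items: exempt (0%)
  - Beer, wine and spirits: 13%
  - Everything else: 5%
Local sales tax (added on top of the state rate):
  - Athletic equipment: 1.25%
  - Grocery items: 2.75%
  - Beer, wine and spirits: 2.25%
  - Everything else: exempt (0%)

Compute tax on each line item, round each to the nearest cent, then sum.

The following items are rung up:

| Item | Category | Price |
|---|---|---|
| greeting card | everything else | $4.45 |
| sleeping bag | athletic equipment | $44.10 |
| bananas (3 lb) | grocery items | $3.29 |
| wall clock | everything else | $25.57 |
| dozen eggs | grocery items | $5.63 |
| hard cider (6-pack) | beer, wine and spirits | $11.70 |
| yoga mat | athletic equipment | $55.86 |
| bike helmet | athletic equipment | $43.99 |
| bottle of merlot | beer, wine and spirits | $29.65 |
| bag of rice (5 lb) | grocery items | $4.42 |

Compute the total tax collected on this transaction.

Greeting card $4.45: everything else → 5% + 0% local = 5% → $0.22
Sleeping bag $44.10: athletic equipment → 4% + 1.25% local = 5.25% → $2.32
Bananas (3 lb) $3.29: grocery items → 0% + 2.75% local = 2.75% → $0.09
Wall clock $25.57: everything else → 5% + 0% local = 5% → $1.28
Dozen eggs $5.63: grocery items → 0% + 2.75% local = 2.75% → $0.15
Hard cider (6-pack) $11.70: beer, wine and spirits → 13% + 2.25% local = 15.25% → $1.78
Yoga mat $55.86: athletic equipment → 4% + 1.25% local = 5.25% → $2.93
Bike helmet $43.99: athletic equipment → 4% + 1.25% local = 5.25% → $2.31
Bottle of merlot $29.65: beer, wine and spirits → 13% + 2.25% local = 15.25% → $4.52
Bag of rice (5 lb) $4.42: grocery items → 0% + 2.75% local = 2.75% → $0.12
Total tax = $0.22 + $2.32 + $0.09 + $1.28 + $0.15 + $1.78 + $2.93 + $2.31 + $4.52 + $0.12 = $15.72

$15.72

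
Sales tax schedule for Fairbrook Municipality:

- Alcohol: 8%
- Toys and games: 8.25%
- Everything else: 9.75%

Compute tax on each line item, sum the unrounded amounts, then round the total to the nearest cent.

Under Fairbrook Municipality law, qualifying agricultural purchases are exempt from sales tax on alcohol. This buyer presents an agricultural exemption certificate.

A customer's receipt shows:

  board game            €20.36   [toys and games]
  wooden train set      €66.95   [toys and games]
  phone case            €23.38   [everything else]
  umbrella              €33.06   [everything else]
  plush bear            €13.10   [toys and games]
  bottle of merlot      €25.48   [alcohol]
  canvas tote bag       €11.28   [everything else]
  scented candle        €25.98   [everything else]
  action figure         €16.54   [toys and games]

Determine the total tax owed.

€18.78

Board game €20.36: toys and games → 8.25% → €1.6797
Wooden train set €66.95: toys and games → 8.25% → €5.523375
Phone case €23.38: everything else → 9.75% → €2.27955
Umbrella €33.06: everything else → 9.75% → €3.22335
Plush bear €13.10: toys and games → 8.25% → €1.08075
Bottle of merlot €25.48: alcohol, buyer-exempt → 0% → €0.00
Canvas tote bag €11.28: everything else → 9.75% → €1.0998
Scented candle €25.98: everything else → 9.75% → €2.53305
Action figure €16.54: toys and games → 8.25% → €1.36455
Unrounded tax sum = €18.784125 → €18.78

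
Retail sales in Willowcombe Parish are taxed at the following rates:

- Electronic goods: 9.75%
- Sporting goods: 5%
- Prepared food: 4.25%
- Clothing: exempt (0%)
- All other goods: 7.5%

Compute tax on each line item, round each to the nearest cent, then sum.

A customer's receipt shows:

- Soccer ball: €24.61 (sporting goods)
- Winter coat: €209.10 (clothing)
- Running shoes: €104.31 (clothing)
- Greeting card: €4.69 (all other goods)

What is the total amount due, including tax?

Soccer ball €24.61: sporting goods → 5% → €1.23
Winter coat €209.10: clothing → 0% → €0.00
Running shoes €104.31: clothing → 0% → €0.00
Greeting card €4.69: all other goods → 7.5% → €0.35
Subtotal = €342.71; tax = €1.58; total due = €344.29

€344.29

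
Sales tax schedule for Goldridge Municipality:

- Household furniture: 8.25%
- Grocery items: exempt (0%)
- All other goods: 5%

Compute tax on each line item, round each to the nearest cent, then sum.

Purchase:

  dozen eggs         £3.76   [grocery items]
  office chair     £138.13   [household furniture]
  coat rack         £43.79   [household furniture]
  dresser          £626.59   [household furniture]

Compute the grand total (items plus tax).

Dozen eggs £3.76: grocery items → 0% → £0.00
Office chair £138.13: household furniture → 8.25% → £11.40
Coat rack £43.79: household furniture → 8.25% → £3.61
Dresser £626.59: household furniture → 8.25% → £51.69
Subtotal = £812.27; tax = £66.70; total due = £878.97

£878.97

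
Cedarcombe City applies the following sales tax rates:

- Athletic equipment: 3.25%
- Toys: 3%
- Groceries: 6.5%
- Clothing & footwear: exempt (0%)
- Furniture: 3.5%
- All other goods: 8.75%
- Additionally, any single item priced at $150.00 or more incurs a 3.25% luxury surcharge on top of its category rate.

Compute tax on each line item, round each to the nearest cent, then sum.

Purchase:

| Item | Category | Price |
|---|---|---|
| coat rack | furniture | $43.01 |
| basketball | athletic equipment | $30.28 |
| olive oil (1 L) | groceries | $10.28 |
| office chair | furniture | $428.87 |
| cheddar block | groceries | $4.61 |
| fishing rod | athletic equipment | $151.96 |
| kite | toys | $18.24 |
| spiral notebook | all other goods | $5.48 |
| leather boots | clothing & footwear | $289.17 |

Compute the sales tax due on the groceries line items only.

Olive oil (1 L) $10.28: groceries → 6.5% → $0.67
Cheddar block $4.61: groceries → 6.5% → $0.30
Tax on groceries = $0.67 + $0.30 = $0.97

$0.97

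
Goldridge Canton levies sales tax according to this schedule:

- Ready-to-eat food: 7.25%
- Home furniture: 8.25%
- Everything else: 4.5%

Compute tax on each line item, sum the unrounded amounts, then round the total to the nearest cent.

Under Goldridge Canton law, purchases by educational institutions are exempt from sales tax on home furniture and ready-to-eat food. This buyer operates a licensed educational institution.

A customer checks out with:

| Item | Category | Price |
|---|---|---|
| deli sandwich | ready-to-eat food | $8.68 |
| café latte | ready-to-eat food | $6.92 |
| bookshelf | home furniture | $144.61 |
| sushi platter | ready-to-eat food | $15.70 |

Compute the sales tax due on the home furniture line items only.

$0.00

Bookshelf $144.61: home furniture, buyer-exempt → 0% → $0.00
Tax on home furniture: unrounded sum = $0.00 → $0.00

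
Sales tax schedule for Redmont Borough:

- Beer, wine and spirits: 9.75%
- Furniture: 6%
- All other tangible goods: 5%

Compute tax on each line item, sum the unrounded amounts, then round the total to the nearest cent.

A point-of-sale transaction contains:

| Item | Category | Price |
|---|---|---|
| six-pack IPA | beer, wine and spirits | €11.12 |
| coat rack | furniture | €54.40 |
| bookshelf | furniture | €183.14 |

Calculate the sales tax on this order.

€15.34

Six-pack IPA €11.12: beer, wine and spirits → 9.75% → €1.0842
Coat rack €54.40: furniture → 6% → €3.264
Bookshelf €183.14: furniture → 6% → €10.9884
Unrounded tax sum = €15.3366 → €15.34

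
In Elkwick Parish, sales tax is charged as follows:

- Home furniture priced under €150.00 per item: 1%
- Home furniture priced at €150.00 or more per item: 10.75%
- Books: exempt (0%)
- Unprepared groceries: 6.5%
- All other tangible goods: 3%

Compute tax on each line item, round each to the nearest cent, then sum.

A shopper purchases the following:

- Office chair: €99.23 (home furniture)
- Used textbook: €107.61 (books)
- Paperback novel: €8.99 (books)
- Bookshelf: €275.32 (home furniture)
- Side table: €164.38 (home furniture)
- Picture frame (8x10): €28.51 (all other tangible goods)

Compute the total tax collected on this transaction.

€49.12

Office chair €99.23: home furniture, under €150.00 → 1% → €0.99
Used textbook €107.61: books → 0% → €0.00
Paperback novel €8.99: books → 0% → €0.00
Bookshelf €275.32: home furniture, €150.00 or more → 10.75% → €29.60
Side table €164.38: home furniture, €150.00 or more → 10.75% → €17.67
Picture frame (8x10) €28.51: all other tangible goods → 3% → €0.86
Total tax = €0.99 + €29.60 + €17.67 + €0.86 = €49.12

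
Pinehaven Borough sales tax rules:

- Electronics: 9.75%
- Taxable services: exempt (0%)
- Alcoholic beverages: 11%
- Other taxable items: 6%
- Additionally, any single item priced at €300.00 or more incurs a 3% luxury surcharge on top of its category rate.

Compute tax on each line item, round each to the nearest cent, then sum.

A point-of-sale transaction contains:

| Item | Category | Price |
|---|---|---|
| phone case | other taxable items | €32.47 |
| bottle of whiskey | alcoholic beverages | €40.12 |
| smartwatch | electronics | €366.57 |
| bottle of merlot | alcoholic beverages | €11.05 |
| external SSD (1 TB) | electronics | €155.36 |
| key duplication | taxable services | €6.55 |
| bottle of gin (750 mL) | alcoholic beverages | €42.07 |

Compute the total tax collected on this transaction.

Phone case €32.47: other taxable items → 6% → €1.95
Bottle of whiskey €40.12: alcoholic beverages → 11% → €4.41
Smartwatch €366.57: electronics → 9.75% + 3% surcharge = 12.75% → €46.74
Bottle of merlot €11.05: alcoholic beverages → 11% → €1.22
External SSD (1 TB) €155.36: electronics → 9.75% → €15.15
Key duplication €6.55: taxable services → 0% → €0.00
Bottle of gin (750 mL) €42.07: alcoholic beverages → 11% → €4.63
Total tax = €1.95 + €4.41 + €46.74 + €1.22 + €15.15 + €4.63 = €74.10

€74.10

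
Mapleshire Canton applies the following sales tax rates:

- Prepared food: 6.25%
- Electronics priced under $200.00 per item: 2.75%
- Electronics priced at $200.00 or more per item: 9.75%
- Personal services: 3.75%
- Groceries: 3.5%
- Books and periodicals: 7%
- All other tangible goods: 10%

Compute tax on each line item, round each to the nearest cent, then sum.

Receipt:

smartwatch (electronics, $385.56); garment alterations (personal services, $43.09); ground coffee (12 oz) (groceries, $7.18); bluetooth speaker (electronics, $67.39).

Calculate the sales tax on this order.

Smartwatch $385.56: electronics, $200.00 or more → 9.75% → $37.59
Garment alterations $43.09: personal services → 3.75% → $1.62
Ground coffee (12 oz) $7.18: groceries → 3.5% → $0.25
Bluetooth speaker $67.39: electronics, under $200.00 → 2.75% → $1.85
Total tax = $37.59 + $1.62 + $0.25 + $1.85 = $41.31

$41.31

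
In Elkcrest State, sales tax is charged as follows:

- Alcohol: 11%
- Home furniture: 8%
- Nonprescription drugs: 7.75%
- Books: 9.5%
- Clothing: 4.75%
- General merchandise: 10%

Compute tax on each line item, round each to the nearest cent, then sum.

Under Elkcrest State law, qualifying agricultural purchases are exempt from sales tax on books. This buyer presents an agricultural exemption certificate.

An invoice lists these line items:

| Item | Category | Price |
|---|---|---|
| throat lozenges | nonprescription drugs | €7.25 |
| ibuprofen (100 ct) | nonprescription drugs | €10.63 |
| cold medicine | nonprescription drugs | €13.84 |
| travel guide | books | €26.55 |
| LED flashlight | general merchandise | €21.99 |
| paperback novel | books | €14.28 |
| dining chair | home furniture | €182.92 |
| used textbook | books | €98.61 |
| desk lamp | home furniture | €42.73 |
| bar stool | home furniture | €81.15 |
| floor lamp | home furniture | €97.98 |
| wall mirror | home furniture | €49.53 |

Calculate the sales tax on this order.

€40.99

Throat lozenges €7.25: nonprescription drugs → 7.75% → €0.56
Ibuprofen (100 ct) €10.63: nonprescription drugs → 7.75% → €0.82
Cold medicine €13.84: nonprescription drugs → 7.75% → €1.07
Travel guide €26.55: books, buyer-exempt → 0% → €0.00
LED flashlight €21.99: general merchandise → 10% → €2.20
Paperback novel €14.28: books, buyer-exempt → 0% → €0.00
Dining chair €182.92: home furniture → 8% → €14.63
Used textbook €98.61: books, buyer-exempt → 0% → €0.00
Desk lamp €42.73: home furniture → 8% → €3.42
Bar stool €81.15: home furniture → 8% → €6.49
Floor lamp €97.98: home furniture → 8% → €7.84
Wall mirror €49.53: home furniture → 8% → €3.96
Total tax = €0.56 + €0.82 + €1.07 + €2.20 + €14.63 + €3.42 + €6.49 + €7.84 + €3.96 = €40.99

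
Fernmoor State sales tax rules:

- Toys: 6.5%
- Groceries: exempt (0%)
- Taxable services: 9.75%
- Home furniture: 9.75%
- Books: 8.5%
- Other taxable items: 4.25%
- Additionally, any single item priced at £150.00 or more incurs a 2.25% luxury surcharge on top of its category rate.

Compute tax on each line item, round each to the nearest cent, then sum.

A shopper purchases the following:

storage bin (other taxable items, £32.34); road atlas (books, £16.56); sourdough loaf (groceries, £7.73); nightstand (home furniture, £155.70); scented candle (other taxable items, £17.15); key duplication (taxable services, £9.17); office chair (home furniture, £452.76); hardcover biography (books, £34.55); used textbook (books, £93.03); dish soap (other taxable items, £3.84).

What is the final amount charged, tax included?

Storage bin £32.34: other taxable items → 4.25% → £1.37
Road atlas £16.56: books → 8.5% → £1.41
Sourdough loaf £7.73: groceries → 0% → £0.00
Nightstand £155.70: home furniture → 9.75% + 2.25% surcharge = 12% → £18.68
Scented candle £17.15: other taxable items → 4.25% → £0.73
Key duplication £9.17: taxable services → 9.75% → £0.89
Office chair £452.76: home furniture → 9.75% + 2.25% surcharge = 12% → £54.33
Hardcover biography £34.55: books → 8.5% → £2.94
Used textbook £93.03: books → 8.5% → £7.91
Dish soap £3.84: other taxable items → 4.25% → £0.16
Subtotal = £822.83; tax = £88.42; total due = £911.25

£911.25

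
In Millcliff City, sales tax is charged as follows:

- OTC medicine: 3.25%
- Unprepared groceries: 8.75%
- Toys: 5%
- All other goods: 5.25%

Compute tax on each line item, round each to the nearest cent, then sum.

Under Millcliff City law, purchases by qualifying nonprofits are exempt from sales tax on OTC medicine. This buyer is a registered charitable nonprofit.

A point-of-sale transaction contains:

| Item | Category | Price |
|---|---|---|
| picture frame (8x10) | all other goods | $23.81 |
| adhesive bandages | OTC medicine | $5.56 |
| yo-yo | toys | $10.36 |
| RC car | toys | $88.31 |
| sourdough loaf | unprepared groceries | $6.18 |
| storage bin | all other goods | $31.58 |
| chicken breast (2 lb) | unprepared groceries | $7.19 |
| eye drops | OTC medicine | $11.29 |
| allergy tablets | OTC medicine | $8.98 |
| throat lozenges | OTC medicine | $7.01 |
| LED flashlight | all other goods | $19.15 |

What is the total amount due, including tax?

Picture frame (8x10) $23.81: all other goods → 5.25% → $1.25
Adhesive bandages $5.56: OTC medicine, buyer-exempt → 0% → $0.00
Yo-yo $10.36: toys → 5% → $0.52
RC car $88.31: toys → 5% → $4.42
Sourdough loaf $6.18: unprepared groceries → 8.75% → $0.54
Storage bin $31.58: all other goods → 5.25% → $1.66
Chicken breast (2 lb) $7.19: unprepared groceries → 8.75% → $0.63
Eye drops $11.29: OTC medicine, buyer-exempt → 0% → $0.00
Allergy tablets $8.98: OTC medicine, buyer-exempt → 0% → $0.00
Throat lozenges $7.01: OTC medicine, buyer-exempt → 0% → $0.00
LED flashlight $19.15: all other goods → 5.25% → $1.01
Subtotal = $219.42; tax = $10.03; total due = $229.45

$229.45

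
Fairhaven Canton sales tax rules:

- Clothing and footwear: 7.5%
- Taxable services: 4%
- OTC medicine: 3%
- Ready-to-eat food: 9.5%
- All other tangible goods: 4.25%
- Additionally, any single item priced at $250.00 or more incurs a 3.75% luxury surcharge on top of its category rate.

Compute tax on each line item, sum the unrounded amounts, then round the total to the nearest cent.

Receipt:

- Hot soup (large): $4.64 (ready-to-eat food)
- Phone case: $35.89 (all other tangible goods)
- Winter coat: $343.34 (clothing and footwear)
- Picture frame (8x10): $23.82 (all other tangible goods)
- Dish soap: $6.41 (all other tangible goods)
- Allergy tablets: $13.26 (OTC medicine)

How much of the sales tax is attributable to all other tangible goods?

$2.81

Phone case $35.89: all other tangible goods → 4.25% → $1.525325
Picture frame (8x10) $23.82: all other tangible goods → 4.25% → $1.01235
Dish soap $6.41: all other tangible goods → 4.25% → $0.272425
Tax on all other tangible goods: unrounded sum = $2.8101 → $2.81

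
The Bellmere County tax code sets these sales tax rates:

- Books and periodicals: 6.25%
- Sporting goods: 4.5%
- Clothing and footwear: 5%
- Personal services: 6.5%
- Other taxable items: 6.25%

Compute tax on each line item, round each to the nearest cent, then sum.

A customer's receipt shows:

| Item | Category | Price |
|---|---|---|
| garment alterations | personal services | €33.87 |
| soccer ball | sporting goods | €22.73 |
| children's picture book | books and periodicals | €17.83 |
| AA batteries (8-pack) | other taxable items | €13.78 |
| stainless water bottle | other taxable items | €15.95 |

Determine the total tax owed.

€6.19

Garment alterations €33.87: personal services → 6.5% → €2.20
Soccer ball €22.73: sporting goods → 4.5% → €1.02
Children's picture book €17.83: books and periodicals → 6.25% → €1.11
AA batteries (8-pack) €13.78: other taxable items → 6.25% → €0.86
Stainless water bottle €15.95: other taxable items → 6.25% → €1.00
Total tax = €2.20 + €1.02 + €1.11 + €0.86 + €1.00 = €6.19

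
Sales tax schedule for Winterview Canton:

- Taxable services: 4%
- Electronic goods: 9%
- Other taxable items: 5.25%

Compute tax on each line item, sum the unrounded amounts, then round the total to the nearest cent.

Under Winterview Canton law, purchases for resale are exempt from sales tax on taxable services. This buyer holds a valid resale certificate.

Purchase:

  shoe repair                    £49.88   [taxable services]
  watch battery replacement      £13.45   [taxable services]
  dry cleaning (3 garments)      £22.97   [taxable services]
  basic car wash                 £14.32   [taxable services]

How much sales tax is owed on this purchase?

£0.00

Shoe repair £49.88: taxable services, buyer-exempt → 0% → £0.00
Watch battery replacement £13.45: taxable services, buyer-exempt → 0% → £0.00
Dry cleaning (3 garments) £22.97: taxable services, buyer-exempt → 0% → £0.00
Basic car wash £14.32: taxable services, buyer-exempt → 0% → £0.00
Unrounded tax sum = £0.00 → £0.00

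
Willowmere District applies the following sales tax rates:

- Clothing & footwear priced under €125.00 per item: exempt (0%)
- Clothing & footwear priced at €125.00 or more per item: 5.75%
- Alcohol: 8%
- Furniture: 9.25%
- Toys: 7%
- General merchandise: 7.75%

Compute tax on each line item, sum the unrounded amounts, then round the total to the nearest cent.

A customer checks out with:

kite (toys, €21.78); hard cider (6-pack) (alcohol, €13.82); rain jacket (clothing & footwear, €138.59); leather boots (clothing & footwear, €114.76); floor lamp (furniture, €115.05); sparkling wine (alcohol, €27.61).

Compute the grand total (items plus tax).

€455.06

Kite €21.78: toys → 7% → €1.5246
Hard cider (6-pack) €13.82: alcohol → 8% → €1.1056
Rain jacket €138.59: clothing & footwear, €125.00 or more → 5.75% → €7.968925
Leather boots €114.76: clothing & footwear, under €125.00 → 0% → €0.00
Floor lamp €115.05: furniture → 9.25% → €10.642125
Sparkling wine €27.61: alcohol → 8% → €2.2088
Subtotal = €431.61; unrounded tax = €23.45005 → €23.45; total due = €455.06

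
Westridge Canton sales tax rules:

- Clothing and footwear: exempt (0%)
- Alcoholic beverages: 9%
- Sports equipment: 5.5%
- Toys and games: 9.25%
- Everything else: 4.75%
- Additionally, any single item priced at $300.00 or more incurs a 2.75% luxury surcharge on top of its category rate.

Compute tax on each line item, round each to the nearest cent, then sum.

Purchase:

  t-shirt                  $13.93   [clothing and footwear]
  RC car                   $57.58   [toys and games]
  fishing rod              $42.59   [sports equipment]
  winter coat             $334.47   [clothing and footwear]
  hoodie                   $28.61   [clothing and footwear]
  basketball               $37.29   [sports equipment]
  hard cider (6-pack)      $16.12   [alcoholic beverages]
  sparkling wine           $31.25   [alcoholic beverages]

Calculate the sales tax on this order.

$23.18

T-shirt $13.93: clothing and footwear → 0% → $0.00
RC car $57.58: toys and games → 9.25% → $5.33
Fishing rod $42.59: sports equipment → 5.5% → $2.34
Winter coat $334.47: clothing and footwear → 0% + 2.75% surcharge = 2.75% → $9.20
Hoodie $28.61: clothing and footwear → 0% → $0.00
Basketball $37.29: sports equipment → 5.5% → $2.05
Hard cider (6-pack) $16.12: alcoholic beverages → 9% → $1.45
Sparkling wine $31.25: alcoholic beverages → 9% → $2.81
Total tax = $5.33 + $2.34 + $9.20 + $2.05 + $1.45 + $2.81 = $23.18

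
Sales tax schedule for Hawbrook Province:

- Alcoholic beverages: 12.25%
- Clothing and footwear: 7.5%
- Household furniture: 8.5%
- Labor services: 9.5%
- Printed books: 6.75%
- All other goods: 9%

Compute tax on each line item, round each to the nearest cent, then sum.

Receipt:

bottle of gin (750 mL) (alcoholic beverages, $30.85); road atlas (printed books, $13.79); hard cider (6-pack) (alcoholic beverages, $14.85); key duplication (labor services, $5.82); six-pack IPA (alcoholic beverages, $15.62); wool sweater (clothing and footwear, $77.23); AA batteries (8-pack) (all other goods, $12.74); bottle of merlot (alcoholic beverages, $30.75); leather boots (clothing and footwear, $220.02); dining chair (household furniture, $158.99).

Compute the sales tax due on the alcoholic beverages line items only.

Bottle of gin (750 mL) $30.85: alcoholic beverages → 12.25% → $3.78
Hard cider (6-pack) $14.85: alcoholic beverages → 12.25% → $1.82
Six-pack IPA $15.62: alcoholic beverages → 12.25% → $1.91
Bottle of merlot $30.75: alcoholic beverages → 12.25% → $3.77
Tax on alcoholic beverages = $3.78 + $1.82 + $1.91 + $3.77 = $11.28

$11.28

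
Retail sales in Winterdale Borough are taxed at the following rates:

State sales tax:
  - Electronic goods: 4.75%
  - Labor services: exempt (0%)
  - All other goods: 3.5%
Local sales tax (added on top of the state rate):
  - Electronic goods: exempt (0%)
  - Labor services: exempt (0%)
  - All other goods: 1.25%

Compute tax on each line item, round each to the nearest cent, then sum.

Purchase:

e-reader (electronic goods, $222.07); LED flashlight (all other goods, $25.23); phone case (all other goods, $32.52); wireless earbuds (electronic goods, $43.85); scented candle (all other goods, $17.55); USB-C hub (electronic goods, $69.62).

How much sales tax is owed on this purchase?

E-reader $222.07: electronic goods → 4.75% + 0% local = 4.75% → $10.55
LED flashlight $25.23: all other goods → 3.5% + 1.25% local = 4.75% → $1.20
Phone case $32.52: all other goods → 3.5% + 1.25% local = 4.75% → $1.54
Wireless earbuds $43.85: electronic goods → 4.75% + 0% local = 4.75% → $2.08
Scented candle $17.55: all other goods → 3.5% + 1.25% local = 4.75% → $0.83
USB-C hub $69.62: electronic goods → 4.75% + 0% local = 4.75% → $3.31
Total tax = $10.55 + $1.20 + $1.54 + $2.08 + $0.83 + $3.31 = $19.51

$19.51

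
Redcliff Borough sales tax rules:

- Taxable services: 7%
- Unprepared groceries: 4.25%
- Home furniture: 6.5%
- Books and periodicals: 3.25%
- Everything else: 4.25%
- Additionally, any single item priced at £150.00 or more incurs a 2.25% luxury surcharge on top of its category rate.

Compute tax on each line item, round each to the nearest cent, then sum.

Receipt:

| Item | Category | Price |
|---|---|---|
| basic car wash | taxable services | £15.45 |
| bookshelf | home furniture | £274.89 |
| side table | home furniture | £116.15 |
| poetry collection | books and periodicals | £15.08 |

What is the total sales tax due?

£33.17

Basic car wash £15.45: taxable services → 7% → £1.08
Bookshelf £274.89: home furniture → 6.5% + 2.25% surcharge = 8.75% → £24.05
Side table £116.15: home furniture → 6.5% → £7.55
Poetry collection £15.08: books and periodicals → 3.25% → £0.49
Total tax = £1.08 + £24.05 + £7.55 + £0.49 = £33.17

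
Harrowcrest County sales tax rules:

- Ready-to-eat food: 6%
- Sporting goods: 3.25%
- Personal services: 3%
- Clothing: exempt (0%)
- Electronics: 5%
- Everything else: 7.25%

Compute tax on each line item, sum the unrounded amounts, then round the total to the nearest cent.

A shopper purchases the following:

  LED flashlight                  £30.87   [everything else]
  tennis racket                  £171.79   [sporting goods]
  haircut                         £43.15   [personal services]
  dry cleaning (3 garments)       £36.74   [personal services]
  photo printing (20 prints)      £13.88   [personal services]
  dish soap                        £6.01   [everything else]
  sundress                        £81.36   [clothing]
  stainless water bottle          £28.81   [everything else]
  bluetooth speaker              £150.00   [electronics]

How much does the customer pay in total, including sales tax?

LED flashlight £30.87: everything else → 7.25% → £2.238075
Tennis racket £171.79: sporting goods → 3.25% → £5.583175
Haircut £43.15: personal services → 3% → £1.2945
Dry cleaning (3 garments) £36.74: personal services → 3% → £1.1022
Photo printing (20 prints) £13.88: personal services → 3% → £0.4164
Dish soap £6.01: everything else → 7.25% → £0.435725
Sundress £81.36: clothing → 0% → £0.00
Stainless water bottle £28.81: everything else → 7.25% → £2.088725
Bluetooth speaker £150.00: electronics → 5% → £7.50
Subtotal = £562.61; unrounded tax = £20.6588 → £20.66; total due = £583.27

£583.27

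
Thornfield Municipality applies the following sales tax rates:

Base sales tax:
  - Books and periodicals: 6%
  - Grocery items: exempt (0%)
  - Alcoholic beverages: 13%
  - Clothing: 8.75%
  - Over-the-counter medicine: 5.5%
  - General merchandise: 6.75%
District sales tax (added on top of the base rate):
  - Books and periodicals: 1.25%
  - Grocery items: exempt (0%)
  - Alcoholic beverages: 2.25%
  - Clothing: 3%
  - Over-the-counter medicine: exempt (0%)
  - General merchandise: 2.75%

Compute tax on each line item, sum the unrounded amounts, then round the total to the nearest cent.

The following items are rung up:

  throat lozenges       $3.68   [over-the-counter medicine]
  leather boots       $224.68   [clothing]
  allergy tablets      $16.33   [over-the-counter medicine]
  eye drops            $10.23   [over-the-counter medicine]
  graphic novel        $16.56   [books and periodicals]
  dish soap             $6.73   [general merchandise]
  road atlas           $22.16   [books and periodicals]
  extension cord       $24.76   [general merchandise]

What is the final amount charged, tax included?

Throat lozenges $3.68: over-the-counter medicine → 5.5% + 0% district = 5.5% → $0.2024
Leather boots $224.68: clothing → 8.75% + 3% district = 11.75% → $26.3999
Allergy tablets $16.33: over-the-counter medicine → 5.5% + 0% district = 5.5% → $0.89815
Eye drops $10.23: over-the-counter medicine → 5.5% + 0% district = 5.5% → $0.56265
Graphic novel $16.56: books and periodicals → 6% + 1.25% district = 7.25% → $1.2006
Dish soap $6.73: general merchandise → 6.75% + 2.75% district = 9.5% → $0.63935
Road atlas $22.16: books and periodicals → 6% + 1.25% district = 7.25% → $1.6066
Extension cord $24.76: general merchandise → 6.75% + 2.75% district = 9.5% → $2.3522
Subtotal = $325.13; unrounded tax = $33.86185 → $33.86; total due = $358.99

$358.99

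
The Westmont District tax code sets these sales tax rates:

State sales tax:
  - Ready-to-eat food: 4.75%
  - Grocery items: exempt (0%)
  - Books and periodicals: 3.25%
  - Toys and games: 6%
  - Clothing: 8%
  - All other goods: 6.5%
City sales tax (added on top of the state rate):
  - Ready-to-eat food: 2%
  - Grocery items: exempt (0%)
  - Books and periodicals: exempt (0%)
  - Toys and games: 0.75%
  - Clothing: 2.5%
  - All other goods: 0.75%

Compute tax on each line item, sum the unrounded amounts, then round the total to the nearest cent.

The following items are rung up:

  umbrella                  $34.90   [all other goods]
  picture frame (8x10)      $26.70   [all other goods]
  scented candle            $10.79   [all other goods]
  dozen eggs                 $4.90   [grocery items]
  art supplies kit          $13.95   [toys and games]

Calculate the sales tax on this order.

Umbrella $34.90: all other goods → 6.5% + 0.75% city = 7.25% → $2.53025
Picture frame (8x10) $26.70: all other goods → 6.5% + 0.75% city = 7.25% → $1.93575
Scented candle $10.79: all other goods → 6.5% + 0.75% city = 7.25% → $0.782275
Dozen eggs $4.90: grocery items → 0% + 0% city = 0% → $0.00
Art supplies kit $13.95: toys and games → 6% + 0.75% city = 6.75% → $0.941625
Unrounded tax sum = $6.1899 → $6.19

$6.19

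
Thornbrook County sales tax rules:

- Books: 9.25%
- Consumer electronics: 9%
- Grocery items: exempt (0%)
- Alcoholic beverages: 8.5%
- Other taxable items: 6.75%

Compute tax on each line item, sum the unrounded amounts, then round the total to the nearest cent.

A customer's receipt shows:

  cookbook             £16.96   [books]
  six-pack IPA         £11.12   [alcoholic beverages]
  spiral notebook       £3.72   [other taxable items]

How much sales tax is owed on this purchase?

£2.77

Cookbook £16.96: books → 9.25% → £1.5688
Six-pack IPA £11.12: alcoholic beverages → 8.5% → £0.9452
Spiral notebook £3.72: other taxable items → 6.75% → £0.2511
Unrounded tax sum = £2.7651 → £2.77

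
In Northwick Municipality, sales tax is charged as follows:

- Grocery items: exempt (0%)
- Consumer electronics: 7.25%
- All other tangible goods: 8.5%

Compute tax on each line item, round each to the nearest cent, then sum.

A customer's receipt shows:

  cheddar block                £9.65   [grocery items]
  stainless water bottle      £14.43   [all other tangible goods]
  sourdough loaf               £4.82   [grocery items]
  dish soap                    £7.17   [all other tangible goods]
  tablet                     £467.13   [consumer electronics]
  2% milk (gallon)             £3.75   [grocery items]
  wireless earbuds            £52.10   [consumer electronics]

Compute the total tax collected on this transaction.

Cheddar block £9.65: grocery items → 0% → £0.00
Stainless water bottle £14.43: all other tangible goods → 8.5% → £1.23
Sourdough loaf £4.82: grocery items → 0% → £0.00
Dish soap £7.17: all other tangible goods → 8.5% → £0.61
Tablet £467.13: consumer electronics → 7.25% → £33.87
2% milk (gallon) £3.75: grocery items → 0% → £0.00
Wireless earbuds £52.10: consumer electronics → 7.25% → £3.78
Total tax = £1.23 + £0.61 + £33.87 + £3.78 = £39.49

£39.49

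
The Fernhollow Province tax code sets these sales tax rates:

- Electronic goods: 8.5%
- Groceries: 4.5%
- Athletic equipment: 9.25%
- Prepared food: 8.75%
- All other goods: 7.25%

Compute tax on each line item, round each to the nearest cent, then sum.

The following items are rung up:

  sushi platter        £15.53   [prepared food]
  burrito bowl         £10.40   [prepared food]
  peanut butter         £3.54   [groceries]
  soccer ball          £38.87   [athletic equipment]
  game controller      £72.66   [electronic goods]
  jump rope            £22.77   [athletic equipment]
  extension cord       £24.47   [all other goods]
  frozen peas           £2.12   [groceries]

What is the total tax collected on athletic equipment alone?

£5.71

Soccer ball £38.87: athletic equipment → 9.25% → £3.60
Jump rope £22.77: athletic equipment → 9.25% → £2.11
Tax on athletic equipment = £3.60 + £2.11 = £5.71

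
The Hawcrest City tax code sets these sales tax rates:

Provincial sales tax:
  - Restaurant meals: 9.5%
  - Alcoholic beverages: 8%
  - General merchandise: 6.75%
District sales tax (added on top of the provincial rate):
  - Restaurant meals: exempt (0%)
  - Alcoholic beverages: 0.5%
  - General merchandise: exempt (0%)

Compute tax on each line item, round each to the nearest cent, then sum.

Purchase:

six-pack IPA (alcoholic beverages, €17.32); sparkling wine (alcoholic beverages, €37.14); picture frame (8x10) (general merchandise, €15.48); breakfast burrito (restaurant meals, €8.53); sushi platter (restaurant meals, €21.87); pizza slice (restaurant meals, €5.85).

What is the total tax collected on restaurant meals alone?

Breakfast burrito €8.53: restaurant meals → 9.5% + 0% district = 9.5% → €0.81
Sushi platter €21.87: restaurant meals → 9.5% + 0% district = 9.5% → €2.08
Pizza slice €5.85: restaurant meals → 9.5% + 0% district = 9.5% → €0.56
Tax on restaurant meals = €0.81 + €2.08 + €0.56 = €3.45

€3.45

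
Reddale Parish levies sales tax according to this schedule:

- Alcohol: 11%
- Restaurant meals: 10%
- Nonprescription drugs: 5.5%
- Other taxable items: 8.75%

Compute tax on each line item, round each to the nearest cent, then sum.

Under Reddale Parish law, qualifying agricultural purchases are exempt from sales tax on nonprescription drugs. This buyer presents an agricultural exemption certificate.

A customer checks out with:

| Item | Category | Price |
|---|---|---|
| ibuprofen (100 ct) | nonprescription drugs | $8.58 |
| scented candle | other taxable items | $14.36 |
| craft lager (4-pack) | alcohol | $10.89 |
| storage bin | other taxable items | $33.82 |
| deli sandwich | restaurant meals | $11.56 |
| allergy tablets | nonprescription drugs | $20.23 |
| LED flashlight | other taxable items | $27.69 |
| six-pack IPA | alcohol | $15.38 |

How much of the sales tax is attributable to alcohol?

Craft lager (4-pack) $10.89: alcohol → 11% → $1.20
Six-pack IPA $15.38: alcohol → 11% → $1.69
Tax on alcohol = $1.20 + $1.69 = $2.89

$2.89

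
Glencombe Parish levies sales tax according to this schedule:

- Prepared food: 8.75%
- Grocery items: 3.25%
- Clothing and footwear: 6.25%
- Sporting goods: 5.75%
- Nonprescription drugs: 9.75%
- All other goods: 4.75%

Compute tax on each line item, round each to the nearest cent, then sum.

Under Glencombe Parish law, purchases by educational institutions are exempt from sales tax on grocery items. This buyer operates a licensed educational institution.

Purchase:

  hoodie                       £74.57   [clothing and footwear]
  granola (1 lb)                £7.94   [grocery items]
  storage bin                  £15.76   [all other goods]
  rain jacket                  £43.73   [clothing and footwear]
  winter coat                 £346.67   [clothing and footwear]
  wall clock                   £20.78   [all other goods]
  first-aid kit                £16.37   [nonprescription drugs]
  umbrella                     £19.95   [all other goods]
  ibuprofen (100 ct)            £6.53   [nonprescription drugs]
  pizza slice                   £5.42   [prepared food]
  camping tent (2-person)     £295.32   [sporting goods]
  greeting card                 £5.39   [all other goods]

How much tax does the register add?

Hoodie £74.57: clothing and footwear → 6.25% → £4.66
Granola (1 lb) £7.94: grocery items, buyer-exempt → 0% → £0.00
Storage bin £15.76: all other goods → 4.75% → £0.75
Rain jacket £43.73: clothing and footwear → 6.25% → £2.73
Winter coat £346.67: clothing and footwear → 6.25% → £21.67
Wall clock £20.78: all other goods → 4.75% → £0.99
First-aid kit £16.37: nonprescription drugs → 9.75% → £1.60
Umbrella £19.95: all other goods → 4.75% → £0.95
Ibuprofen (100 ct) £6.53: nonprescription drugs → 9.75% → £0.64
Pizza slice £5.42: prepared food → 8.75% → £0.47
Camping tent (2-person) £295.32: sporting goods → 5.75% → £16.98
Greeting card £5.39: all other goods → 4.75% → £0.26
Total tax = £4.66 + £0.75 + £2.73 + £21.67 + £0.99 + £1.60 + £0.95 + £0.64 + £0.47 + £16.98 + £0.26 = £51.70

£51.70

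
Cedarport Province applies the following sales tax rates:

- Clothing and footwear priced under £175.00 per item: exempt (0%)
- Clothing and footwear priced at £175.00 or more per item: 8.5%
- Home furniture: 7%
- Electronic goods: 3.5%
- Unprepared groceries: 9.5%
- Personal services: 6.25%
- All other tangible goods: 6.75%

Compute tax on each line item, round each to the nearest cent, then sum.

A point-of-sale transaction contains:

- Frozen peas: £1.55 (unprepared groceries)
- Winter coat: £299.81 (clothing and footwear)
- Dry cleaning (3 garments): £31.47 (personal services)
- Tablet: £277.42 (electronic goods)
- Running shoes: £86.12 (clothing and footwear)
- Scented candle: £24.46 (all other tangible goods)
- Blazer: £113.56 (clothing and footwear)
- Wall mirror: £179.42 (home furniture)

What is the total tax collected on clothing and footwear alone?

£25.48

Winter coat £299.81: clothing and footwear, £175.00 or more → 8.5% → £25.48
Running shoes £86.12: clothing and footwear, under £175.00 → 0% → £0.00
Blazer £113.56: clothing and footwear, under £175.00 → 0% → £0.00
Tax on clothing and footwear = £25.48 + £0.00 + £0.00 = £25.48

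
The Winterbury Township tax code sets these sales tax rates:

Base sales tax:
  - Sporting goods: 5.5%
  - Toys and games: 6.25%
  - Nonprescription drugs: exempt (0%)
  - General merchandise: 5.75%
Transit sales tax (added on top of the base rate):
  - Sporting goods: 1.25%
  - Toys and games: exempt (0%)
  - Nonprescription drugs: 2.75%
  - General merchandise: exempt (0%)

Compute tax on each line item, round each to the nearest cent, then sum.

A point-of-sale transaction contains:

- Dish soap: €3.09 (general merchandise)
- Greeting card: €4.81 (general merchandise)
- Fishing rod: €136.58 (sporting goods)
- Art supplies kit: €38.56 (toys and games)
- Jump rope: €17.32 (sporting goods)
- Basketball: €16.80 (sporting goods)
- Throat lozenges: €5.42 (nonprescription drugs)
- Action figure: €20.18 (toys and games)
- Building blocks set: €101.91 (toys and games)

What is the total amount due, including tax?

Dish soap €3.09: general merchandise → 5.75% + 0% transit = 5.75% → €0.18
Greeting card €4.81: general merchandise → 5.75% + 0% transit = 5.75% → €0.28
Fishing rod €136.58: sporting goods → 5.5% + 1.25% transit = 6.75% → €9.22
Art supplies kit €38.56: toys and games → 6.25% + 0% transit = 6.25% → €2.41
Jump rope €17.32: sporting goods → 5.5% + 1.25% transit = 6.75% → €1.17
Basketball €16.80: sporting goods → 5.5% + 1.25% transit = 6.75% → €1.13
Throat lozenges €5.42: nonprescription drugs → 0% + 2.75% transit = 2.75% → €0.15
Action figure €20.18: toys and games → 6.25% + 0% transit = 6.25% → €1.26
Building blocks set €101.91: toys and games → 6.25% + 0% transit = 6.25% → €6.37
Subtotal = €344.67; tax = €22.17; total due = €366.84

€366.84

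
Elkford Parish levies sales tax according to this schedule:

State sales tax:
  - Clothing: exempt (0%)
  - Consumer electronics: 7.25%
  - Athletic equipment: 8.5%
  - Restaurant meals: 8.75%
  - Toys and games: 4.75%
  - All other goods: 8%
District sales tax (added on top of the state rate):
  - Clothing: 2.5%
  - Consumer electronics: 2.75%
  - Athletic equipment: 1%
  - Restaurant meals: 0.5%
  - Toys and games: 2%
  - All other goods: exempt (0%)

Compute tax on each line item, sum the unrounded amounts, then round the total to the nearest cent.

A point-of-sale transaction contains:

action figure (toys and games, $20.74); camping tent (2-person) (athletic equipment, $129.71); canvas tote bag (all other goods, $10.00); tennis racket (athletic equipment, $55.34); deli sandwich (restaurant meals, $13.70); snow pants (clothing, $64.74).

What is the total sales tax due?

Action figure $20.74: toys and games → 4.75% + 2% district = 6.75% → $1.39995
Camping tent (2-person) $129.71: athletic equipment → 8.5% + 1% district = 9.5% → $12.32245
Canvas tote bag $10.00: all other goods → 8% + 0% district = 8% → $0.80
Tennis racket $55.34: athletic equipment → 8.5% + 1% district = 9.5% → $5.2573
Deli sandwich $13.70: restaurant meals → 8.75% + 0.5% district = 9.25% → $1.26725
Snow pants $64.74: clothing → 0% + 2.5% district = 2.5% → $1.6185
Unrounded tax sum = $22.66545 → $22.67

$22.67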